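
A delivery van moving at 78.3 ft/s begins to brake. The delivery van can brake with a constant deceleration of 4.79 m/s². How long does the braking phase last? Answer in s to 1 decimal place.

78.3 ft/s × 0.3048 = 23.8658 m/s.
Braking time = v/a = 23.8658 / 4.790 = 4.982 s.

Braking time ≈ 5.0 s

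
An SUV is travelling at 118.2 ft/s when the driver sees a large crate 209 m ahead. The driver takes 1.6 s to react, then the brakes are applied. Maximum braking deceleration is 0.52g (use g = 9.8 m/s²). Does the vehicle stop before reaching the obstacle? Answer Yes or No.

118.2 ft/s × 0.3048 = 36.0274 m/s.
a = 0.52 × 9.8 = 5.096 m/s².
Reaction distance = 36.0274 × 1.6 = 57.644 m.
Braking distance = v²/(2a) = 1297.974 / 10.192 = 127.352 m.
Total stopping distance = 57.644 + 127.352 = 184.996 m, vs 209 m available — it stops with 209 − 184.996 = 24.004 m to spare.

Yes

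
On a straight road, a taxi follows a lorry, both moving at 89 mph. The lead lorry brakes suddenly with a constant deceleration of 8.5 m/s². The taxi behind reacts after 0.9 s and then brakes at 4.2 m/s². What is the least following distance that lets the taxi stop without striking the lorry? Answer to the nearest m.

89 mph × 0.44704 = 39.7866 m/s.
Leader travels v²/(2a_L) = 1582.974 / 17.000 = 93.116 m before stopping.
Follower covers v·t_r = 39.7866 × 0.9 = 35.808 m while reacting, then v²/(2a_F) = 1582.974 / 8.400 = 188.449 m while braking, for a total of 35.808 + 188.449 = 224.257 m.
Since a_F ≤ a_L and the follower starts braking later, the follower is never slower than the leader, so the closest approach is when both have stopped.
Minimum gap = 224.257 − 93.116 = 131.141 m.

Minimum gap ≈ 131 m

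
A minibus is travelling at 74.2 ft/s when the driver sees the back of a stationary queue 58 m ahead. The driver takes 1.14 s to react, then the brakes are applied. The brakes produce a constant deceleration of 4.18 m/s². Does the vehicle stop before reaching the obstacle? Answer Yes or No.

74.2 ft/s × 0.3048 = 22.6162 m/s.
Reaction distance = 22.6162 × 1.14 = 25.782 m.
Braking distance = v²/(2a) = 511.493 / 8.360 = 61.183 m.
Total stopping distance = 25.782 + 61.183 = 86.965 m, vs 58 m available — it cannot stop in time and overshoots by 86.965 − 58 = 28.965 m.

No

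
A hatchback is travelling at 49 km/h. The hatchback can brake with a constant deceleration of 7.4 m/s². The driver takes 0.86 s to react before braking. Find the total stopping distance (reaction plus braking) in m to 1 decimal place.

Total stopping distance ≈ 24.2 m

49 km/h ÷ 3.6 = 13.6111 m/s.
Reaction distance = v·t_r = 13.6111 × 0.86 = 11.706 m.
Braking distance = v²/(2a) = 13.6111² / (2 × 7.400) = 185.262 / 14.800 = 12.518 m.
Total = 11.706 + 12.518 = 24.224 m.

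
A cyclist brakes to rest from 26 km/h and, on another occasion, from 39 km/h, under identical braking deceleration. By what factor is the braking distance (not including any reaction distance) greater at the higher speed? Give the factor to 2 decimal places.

Braking distance d = v²/(2a), so with a fixed, d ∝ v².
Factor = (39/26)² = 1.5000² = 2.2500.

Factor ≈ 2.25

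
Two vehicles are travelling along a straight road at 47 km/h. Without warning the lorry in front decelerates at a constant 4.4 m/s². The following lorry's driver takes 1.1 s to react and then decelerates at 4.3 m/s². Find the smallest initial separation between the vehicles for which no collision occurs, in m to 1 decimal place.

47 km/h ÷ 3.6 = 13.0556 m/s.
Leader travels v²/(2a_L) = 170.449 / 8.800 = 19.369 m before stopping.
Follower covers v·t_r = 13.0556 × 1.1 = 14.361 m while reacting, then v²/(2a_F) = 170.449 / 8.600 = 19.820 m while braking, for a total of 14.361 + 19.820 = 34.181 m.
Since a_F ≤ a_L and the follower starts braking later, the follower is never slower than the leader, so the closest approach is when both have stopped.
Minimum gap = 34.181 − 19.369 = 14.812 m.

Minimum gap ≈ 14.8 m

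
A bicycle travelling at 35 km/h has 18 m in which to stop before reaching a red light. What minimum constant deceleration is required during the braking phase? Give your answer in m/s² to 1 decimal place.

35 km/h ÷ 3.6 = 9.7222 m/s.
v² = 2a·d ⇒ a = v²/(2d) = 9.7222² / (2 × 18.000) = 94.521 / 36.000 = 2.6256 m/s².

Required deceleration ≈ 2.6 m/s²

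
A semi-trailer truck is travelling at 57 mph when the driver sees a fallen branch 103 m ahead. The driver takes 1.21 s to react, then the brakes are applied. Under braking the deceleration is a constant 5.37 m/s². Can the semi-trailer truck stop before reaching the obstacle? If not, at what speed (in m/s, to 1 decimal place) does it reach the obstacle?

Yes — it stops about 11.7 m short of the obstacle, so it never reaches it

57 mph × 0.44704 = 25.4813 m/s.
Reaction distance = 25.4813 × 1.21 = 30.832 m.
Braking distance = v²/(2a) = 649.297 / 10.740 = 60.456 m.
Total stopping distance = 30.832 + 60.456 = 91.288 m, vs 103 m available — it stops with 103 − 91.288 = 11.712 m to spare.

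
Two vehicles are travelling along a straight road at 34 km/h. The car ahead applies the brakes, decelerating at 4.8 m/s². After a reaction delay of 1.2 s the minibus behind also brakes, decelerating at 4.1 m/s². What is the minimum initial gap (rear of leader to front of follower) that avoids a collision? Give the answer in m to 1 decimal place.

34 km/h ÷ 3.6 = 9.4444 m/s.
Leader travels v²/(2a_L) = 89.197 / 9.600 = 9.291 m before stopping.
Follower covers v·t_r = 9.4444 × 1.2 = 11.333 m while reacting, then v²/(2a_F) = 89.197 / 8.200 = 10.878 m while braking, for a total of 11.333 + 10.878 = 22.211 m.
Since a_F ≤ a_L and the follower starts braking later, the follower is never slower than the leader, so the closest approach is when both have stopped.
Minimum gap = 22.211 − 9.291 = 12.920 m.

Minimum gap ≈ 12.9 m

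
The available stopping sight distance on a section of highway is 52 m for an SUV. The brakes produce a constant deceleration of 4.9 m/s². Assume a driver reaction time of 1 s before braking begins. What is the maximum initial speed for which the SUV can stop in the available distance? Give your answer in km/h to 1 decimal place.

Stopping distance: v·t_r + v²/(2a) = 52 with t_r = 1 s and a = 4.900 m/s².
So v² + 9.800 v − 509.60 = 0.
Positive root: v = −a·t_r + √((a·t_r)² + 2a·d) = −4.900 + √(24.010 + 509.60) = 18.2000 m/s.
18.2000 m/s × 3.6 = 65.520 km/h.

Maximum speed ≈ 65.5 km/h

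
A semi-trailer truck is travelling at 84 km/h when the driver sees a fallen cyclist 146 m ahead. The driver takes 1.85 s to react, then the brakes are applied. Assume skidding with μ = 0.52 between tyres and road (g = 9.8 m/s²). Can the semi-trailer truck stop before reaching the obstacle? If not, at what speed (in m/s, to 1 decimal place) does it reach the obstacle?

84 km/h ÷ 3.6 = 23.3333 m/s.
a = μg = 0.52 × 9.8 = 5.096 m/s².
Reaction distance = 23.3333 × 1.85 = 43.167 m.
Braking distance = v²/(2a) = 544.443 / 10.192 = 53.419 m.
Total stopping distance = 43.167 + 53.419 = 96.586 m, vs 146 m available — it stops with 146 − 96.586 = 49.414 m to spare.

Yes — it stops about 49.4 m short of the obstacle, so it never reaches it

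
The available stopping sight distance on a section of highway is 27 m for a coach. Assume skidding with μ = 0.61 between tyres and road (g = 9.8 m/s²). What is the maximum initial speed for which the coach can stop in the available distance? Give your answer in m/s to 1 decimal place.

a = μg = 0.61 × 9.8 = 5.978 m/s².
v²/(2a) = d ⇒ v = √(2 × 5.978 × 27) = √322.81 = 17.9669 m/s.

Maximum speed ≈ 18.0 m/s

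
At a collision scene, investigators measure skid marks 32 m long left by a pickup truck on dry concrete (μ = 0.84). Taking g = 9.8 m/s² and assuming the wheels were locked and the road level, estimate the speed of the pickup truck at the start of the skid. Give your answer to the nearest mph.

Deceleration a = μg = 0.84 × 9.8 = 8.232 m/s².
v = √(2a·d) = √(2 × 8.232 × 32) = √526.848 = 22.9532 m/s.
= 22.9532 ÷ 0.44704 = 51.345 mph.

Initial speed ≈ 51 mph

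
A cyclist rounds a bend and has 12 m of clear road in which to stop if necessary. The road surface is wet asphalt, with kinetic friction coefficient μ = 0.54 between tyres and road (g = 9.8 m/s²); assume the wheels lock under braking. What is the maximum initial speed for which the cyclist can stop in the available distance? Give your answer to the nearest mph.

a = μg = 0.54 × 9.8 = 5.292 m/s².
v²/(2a) = d ⇒ v = √(2 × 5.292 × 12) = √127.01 = 11.2699 m/s.
11.2699 m/s ÷ 0.44704 = 25.210 mph.

Maximum speed ≈ 25 mph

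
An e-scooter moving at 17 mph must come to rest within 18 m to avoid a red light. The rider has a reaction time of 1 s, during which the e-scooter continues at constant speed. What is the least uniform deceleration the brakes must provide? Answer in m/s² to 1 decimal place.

17 mph × 0.44704 = 7.5997 m/s.
Distance covered during reaction = 7.5997 × 1 = 7.600 m.
Distance available for braking: 18 − 7.600 = 10.400 m.
v² = 2a·d ⇒ a = v²/(2d) = 7.5997² / (2 × 10.400) = 57.755 / 20.800 = 2.7767 m/s².

Required deceleration ≈ 2.8 m/s²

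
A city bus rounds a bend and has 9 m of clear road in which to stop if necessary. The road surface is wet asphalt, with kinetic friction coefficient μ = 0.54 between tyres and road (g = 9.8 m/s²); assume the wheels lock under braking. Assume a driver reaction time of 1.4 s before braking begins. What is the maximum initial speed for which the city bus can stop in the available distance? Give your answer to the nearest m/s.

Maximum speed ≈ 5 m/s

a = μg = 0.54 × 9.8 = 5.292 m/s².
Stopping distance: v·t_r + v²/(2a) = 9 with t_r = 1.4 s and a = 5.292 m/s².
So v² + 14.818 v − 95.26 = 0.
Positive root: v = −a·t_r + √((a·t_r)² + 2a·d) = −7.409 + √(54.893 + 95.26) = 4.8447 m/s.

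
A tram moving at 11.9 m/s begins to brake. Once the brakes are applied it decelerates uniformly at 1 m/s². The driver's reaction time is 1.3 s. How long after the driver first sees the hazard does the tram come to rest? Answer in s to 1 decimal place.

Total time ≈ 13.2 s

Braking time = v/a = 11.9000 / 1.000 = 11.900 s.
Total = 1.3 + 11.900 = 13.200 s.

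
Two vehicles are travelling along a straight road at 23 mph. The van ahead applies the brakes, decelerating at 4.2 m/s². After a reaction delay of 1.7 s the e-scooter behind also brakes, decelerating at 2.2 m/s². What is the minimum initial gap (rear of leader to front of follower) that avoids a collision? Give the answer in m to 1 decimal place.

23 mph × 0.44704 = 10.2819 m/s.
Leader travels v²/(2a_L) = 105.717 / 8.400 = 12.585 m before stopping.
Follower covers v·t_r = 10.2819 × 1.7 = 17.479 m while reacting, then v²/(2a_F) = 105.717 / 4.400 = 24.027 m while braking, for a total of 17.479 + 24.027 = 41.506 m.
Since a_F ≤ a_L and the follower starts braking later, the follower is never slower than the leader, so the closest approach is when both have stopped.
Minimum gap = 41.506 − 12.585 = 28.921 m.

Minimum gap ≈ 28.9 m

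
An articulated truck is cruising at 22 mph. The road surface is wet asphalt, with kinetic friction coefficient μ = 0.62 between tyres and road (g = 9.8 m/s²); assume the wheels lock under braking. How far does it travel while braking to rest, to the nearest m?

22 mph × 0.44704 = 9.8349 m/s.
a = μg = 0.62 × 9.8 = 6.076 m/s².
Braking distance = v²/(2a) = 9.8349² / (2 × 6.076) = 96.725 / 12.152 = 7.960 m.

Braking distance ≈ 8 m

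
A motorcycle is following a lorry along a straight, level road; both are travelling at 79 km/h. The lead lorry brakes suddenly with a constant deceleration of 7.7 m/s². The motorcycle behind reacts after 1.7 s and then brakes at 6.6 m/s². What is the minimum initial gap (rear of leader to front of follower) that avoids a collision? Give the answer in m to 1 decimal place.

Minimum gap ≈ 42.5 m

79 km/h ÷ 3.6 = 21.9444 m/s.
Leader travels v²/(2a_L) = 481.557 / 15.400 = 31.270 m before stopping.
Follower covers v·t_r = 21.9444 × 1.7 = 37.305 m while reacting, then v²/(2a_F) = 481.557 / 13.200 = 36.482 m while braking, for a total of 37.305 + 36.482 = 73.787 m.
Since a_F ≤ a_L and the follower starts braking later, the follower is never slower than the leader, so the closest approach is when both have stopped.
Minimum gap = 73.787 − 31.270 = 42.517 m.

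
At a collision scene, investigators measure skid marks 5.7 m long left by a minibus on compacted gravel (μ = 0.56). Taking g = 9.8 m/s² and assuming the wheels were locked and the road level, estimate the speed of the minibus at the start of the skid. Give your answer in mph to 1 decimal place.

Initial speed ≈ 17.7 mph

Deceleration a = μg = 0.56 × 9.8 = 5.488 m/s².
v = √(2a·d) = √(2 × 5.488 × 5.7) = √62.563 = 7.9097 m/s.
= 7.9097 ÷ 0.44704 = 17.693 mph.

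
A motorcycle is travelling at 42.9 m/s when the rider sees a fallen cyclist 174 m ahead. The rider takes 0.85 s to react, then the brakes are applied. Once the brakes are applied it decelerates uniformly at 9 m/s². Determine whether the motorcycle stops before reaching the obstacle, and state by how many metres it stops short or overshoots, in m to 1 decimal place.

Reaction distance = 42.9000 × 0.85 = 36.465 m.
Braking distance = v²/(2a) = 1840.410 / 18.000 = 102.245 m.
Total stopping distance = 36.465 + 102.245 = 138.710 m, vs 174 m available — it stops with 174 − 138.710 = 35.290 m to spare.

Yes — it stops 35.3 m short of the obstacle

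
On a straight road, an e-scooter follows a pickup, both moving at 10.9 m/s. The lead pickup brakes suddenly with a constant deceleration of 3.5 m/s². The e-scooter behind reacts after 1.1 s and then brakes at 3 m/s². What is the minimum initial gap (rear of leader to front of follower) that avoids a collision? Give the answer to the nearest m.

Minimum gap ≈ 15 m

Leader travels v²/(2a_L) = 118.810 / 7.000 = 16.973 m before stopping.
Follower covers v·t_r = 10.9000 × 1.1 = 11.990 m while reacting, then v²/(2a_F) = 118.810 / 6.000 = 19.802 m while braking, for a total of 11.990 + 19.802 = 31.792 m.
Since a_F ≤ a_L and the follower starts braking later, the follower is never slower than the leader, so the closest approach is when both have stopped.
Minimum gap = 31.792 − 16.973 = 14.819 m.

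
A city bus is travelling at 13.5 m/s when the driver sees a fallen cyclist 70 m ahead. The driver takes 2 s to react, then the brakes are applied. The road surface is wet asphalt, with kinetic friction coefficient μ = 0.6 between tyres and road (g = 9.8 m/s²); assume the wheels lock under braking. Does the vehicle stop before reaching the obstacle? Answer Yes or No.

a = μg = 0.6 × 9.8 = 5.880 m/s².
Reaction distance = 13.5000 × 2 = 27.000 m.
Braking distance = v²/(2a) = 182.250 / 11.760 = 15.497 m.
Total stopping distance = 27.000 + 15.497 = 42.497 m, vs 70 m available — it stops with 70 − 42.497 = 27.503 m to spare.

Yes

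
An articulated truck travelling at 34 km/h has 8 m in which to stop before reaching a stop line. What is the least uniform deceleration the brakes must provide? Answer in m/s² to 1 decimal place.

Required deceleration ≈ 5.6 m/s²

34 km/h ÷ 3.6 = 9.4444 m/s.
v² = 2a·d ⇒ a = v²/(2d) = 9.4444² / (2 × 8.000) = 89.197 / 16.000 = 5.5748 m/s².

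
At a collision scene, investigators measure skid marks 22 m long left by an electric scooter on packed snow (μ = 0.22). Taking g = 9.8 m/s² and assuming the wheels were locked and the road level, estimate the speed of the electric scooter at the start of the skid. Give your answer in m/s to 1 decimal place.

Deceleration a = μg = 0.22 × 9.8 = 2.156 m/s².
v = √(2a·d) = √(2 × 2.156 × 22) = √94.864 = 9.7398 m/s.

Initial speed ≈ 9.7 m/s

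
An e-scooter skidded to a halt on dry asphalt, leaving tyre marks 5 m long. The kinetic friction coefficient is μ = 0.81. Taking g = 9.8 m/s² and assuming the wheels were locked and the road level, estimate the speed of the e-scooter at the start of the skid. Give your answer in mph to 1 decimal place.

Deceleration a = μg = 0.81 × 9.8 = 7.938 m/s².
v = √(2a·d) = √(2 × 7.938 × 5) = √79.380 = 8.9095 m/s.
= 8.9095 ÷ 0.44704 = 19.930 mph.

Initial speed ≈ 19.9 mph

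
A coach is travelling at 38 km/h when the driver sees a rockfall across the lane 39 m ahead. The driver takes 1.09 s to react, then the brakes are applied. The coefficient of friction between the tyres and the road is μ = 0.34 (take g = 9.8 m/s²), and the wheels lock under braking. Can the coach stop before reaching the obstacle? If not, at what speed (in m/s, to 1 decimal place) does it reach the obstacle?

Yes — it stops about 10.8 m short of the obstacle, so it never reaches it

38 km/h ÷ 3.6 = 10.5556 m/s.
a = μg = 0.34 × 9.8 = 3.332 m/s².
Reaction distance = 10.5556 × 1.09 = 11.506 m.
Braking distance = v²/(2a) = 111.421 / 6.664 = 16.720 m.
Total stopping distance = 11.506 + 16.720 = 28.226 m, vs 39 m available — it stops with 39 − 28.226 = 10.774 m to spare.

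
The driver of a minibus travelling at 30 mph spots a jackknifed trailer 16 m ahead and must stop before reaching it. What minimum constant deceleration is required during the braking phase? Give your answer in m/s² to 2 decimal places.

30 mph × 0.44704 = 13.4112 m/s.
v² = 2a·d ⇒ a = v²/(2d) = 13.4112² / (2 × 16.000) = 179.860 / 32.000 = 5.6206 m/s².

Required deceleration ≈ 5.62 m/s²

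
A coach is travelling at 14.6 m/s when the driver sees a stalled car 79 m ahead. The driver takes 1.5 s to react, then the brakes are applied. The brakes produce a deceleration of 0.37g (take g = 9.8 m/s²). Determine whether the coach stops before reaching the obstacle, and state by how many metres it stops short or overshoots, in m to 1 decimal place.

a = 0.37 × 9.8 = 3.626 m/s².
Reaction distance = 14.6000 × 1.5 = 21.900 m.
Braking distance = v²/(2a) = 213.160 / 7.252 = 29.393 m.
Total stopping distance = 21.900 + 29.393 = 51.293 m, vs 79 m available — it stops with 79 − 51.293 = 27.707 m to spare.

Yes — it stops 27.7 m short of the obstacle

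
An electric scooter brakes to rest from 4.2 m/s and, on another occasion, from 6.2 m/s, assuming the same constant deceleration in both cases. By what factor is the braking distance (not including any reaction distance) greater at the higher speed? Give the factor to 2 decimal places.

Braking distance d = v²/(2a), so with a fixed, d ∝ v².
Factor = (6.2/4.2)² = 1.4762² = 2.1792.

Factor ≈ 2.18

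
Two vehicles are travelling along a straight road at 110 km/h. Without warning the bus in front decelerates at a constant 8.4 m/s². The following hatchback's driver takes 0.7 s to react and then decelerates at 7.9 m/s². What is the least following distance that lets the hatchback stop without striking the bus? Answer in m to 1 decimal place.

110 km/h ÷ 3.6 = 30.5556 m/s.
Leader travels v²/(2a_L) = 933.645 / 16.800 = 55.574 m before stopping.
Follower covers v·t_r = 30.5556 × 0.7 = 21.389 m while reacting, then v²/(2a_F) = 933.645 / 15.800 = 59.091 m while braking, for a total of 21.389 + 59.091 = 80.480 m.
Since a_F ≤ a_L and the follower starts braking later, the follower is never slower than the leader, so the closest approach is when both have stopped.
Minimum gap = 80.480 − 55.574 = 24.906 m.

Minimum gap ≈ 24.9 m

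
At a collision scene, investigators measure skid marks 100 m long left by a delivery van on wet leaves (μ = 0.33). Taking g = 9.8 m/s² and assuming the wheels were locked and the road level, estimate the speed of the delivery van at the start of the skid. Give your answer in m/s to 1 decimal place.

Initial speed ≈ 25.4 m/s

Deceleration a = μg = 0.33 × 9.8 = 3.234 m/s².
v = √(2a·d) = √(2 × 3.234 × 100) = √646.800 = 25.4323 m/s.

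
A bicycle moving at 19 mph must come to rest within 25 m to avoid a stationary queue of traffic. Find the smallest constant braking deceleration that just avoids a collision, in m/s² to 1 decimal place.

Required deceleration ≈ 1.4 m/s²

19 mph × 0.44704 = 8.4938 m/s.
v² = 2a·d ⇒ a = v²/(2d) = 8.4938² / (2 × 25.000) = 72.145 / 50.000 = 1.4429 m/s².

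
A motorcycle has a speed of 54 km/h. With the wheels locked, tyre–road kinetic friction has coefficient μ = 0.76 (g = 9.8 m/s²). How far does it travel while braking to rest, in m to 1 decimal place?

54 km/h ÷ 3.6 = 15.0000 m/s.
a = μg = 0.76 × 9.8 = 7.448 m/s².
Braking distance = v²/(2a) = 15.0000² / (2 × 7.448) = 225.000 / 14.896 = 15.105 m.

Braking distance ≈ 15.1 m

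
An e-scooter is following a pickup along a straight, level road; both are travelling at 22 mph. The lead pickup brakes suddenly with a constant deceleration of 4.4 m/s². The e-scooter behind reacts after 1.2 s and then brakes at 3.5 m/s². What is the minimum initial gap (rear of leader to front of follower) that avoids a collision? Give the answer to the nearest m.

Minimum gap ≈ 15 m

22 mph × 0.44704 = 9.8349 m/s.
Leader travels v²/(2a_L) = 96.725 / 8.800 = 10.991 m before stopping.
Follower covers v·t_r = 9.8349 × 1.2 = 11.802 m while reacting, then v²/(2a_F) = 96.725 / 7.000 = 13.818 m while braking, for a total of 11.802 + 13.818 = 25.620 m.
Since a_F ≤ a_L and the follower starts braking later, the follower is never slower than the leader, so the closest approach is when both have stopped.
Minimum gap = 25.620 − 10.991 = 14.629 m.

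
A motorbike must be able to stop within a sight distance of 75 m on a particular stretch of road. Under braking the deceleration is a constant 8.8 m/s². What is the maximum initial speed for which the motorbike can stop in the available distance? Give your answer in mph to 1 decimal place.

Maximum speed ≈ 81.3 mph

v²/(2a) = d ⇒ v = √(2 × 8.800 × 75) = √1320.00 = 36.3318 m/s.
36.3318 m/s ÷ 0.44704 = 81.272 mph.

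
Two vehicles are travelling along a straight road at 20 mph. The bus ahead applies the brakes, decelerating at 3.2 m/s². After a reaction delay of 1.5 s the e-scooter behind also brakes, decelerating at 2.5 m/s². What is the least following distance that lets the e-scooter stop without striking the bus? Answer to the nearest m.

20 mph × 0.44704 = 8.9408 m/s.
Leader travels v²/(2a_L) = 79.938 / 6.400 = 12.490 m before stopping.
Follower covers v·t_r = 8.9408 × 1.5 = 13.411 m while reacting, then v²/(2a_F) = 79.938 / 5.000 = 15.988 m while braking, for a total of 13.411 + 15.988 = 29.399 m.
Since a_F ≤ a_L and the follower starts braking later, the follower is never slower than the leader, so the closest approach is when both have stopped.
Minimum gap = 29.399 − 12.490 = 16.909 m.

Minimum gap ≈ 17 m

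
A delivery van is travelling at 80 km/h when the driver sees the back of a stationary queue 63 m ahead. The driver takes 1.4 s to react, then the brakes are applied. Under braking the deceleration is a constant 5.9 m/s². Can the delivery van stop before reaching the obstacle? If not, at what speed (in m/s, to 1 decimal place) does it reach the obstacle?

80 km/h ÷ 3.6 = 22.2222 m/s.
Reaction distance = 22.2222 × 1.4 = 31.111 m.
Braking distance needed to stop: v²/(2a) = 493.826 / 11.800 = 41.850 m, so total needed = 31.111 + 41.850 = 72.961 m > 63 m — it cannot stop.
Distance remaining when braking begins: 63 − 31.111 = 31.889 m.
v² = v₀² − 2a·d = 493.826 − 2 × 5.900 × 31.889 = 117.536 m²/s².
v = √117.536 = 10.841 m/s.

No — it strikes the obstacle at 10.8 m/s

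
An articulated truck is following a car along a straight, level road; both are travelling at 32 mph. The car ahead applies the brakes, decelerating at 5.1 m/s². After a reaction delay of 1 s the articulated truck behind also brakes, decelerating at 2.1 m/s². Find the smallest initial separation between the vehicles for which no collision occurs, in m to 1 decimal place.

Minimum gap ≈ 43.0 m

32 mph × 0.44704 = 14.3053 m/s.
Leader travels v²/(2a_L) = 204.642 / 10.200 = 20.063 m before stopping.
Follower covers v·t_r = 14.3053 × 1 = 14.305 m while reacting, then v²/(2a_F) = 204.642 / 4.200 = 48.724 m while braking, for a total of 14.305 + 48.724 = 63.029 m.
Since a_F ≤ a_L and the follower starts braking later, the follower is never slower than the leader, so the closest approach is when both have stopped.
Minimum gap = 63.029 − 20.063 = 42.966 m.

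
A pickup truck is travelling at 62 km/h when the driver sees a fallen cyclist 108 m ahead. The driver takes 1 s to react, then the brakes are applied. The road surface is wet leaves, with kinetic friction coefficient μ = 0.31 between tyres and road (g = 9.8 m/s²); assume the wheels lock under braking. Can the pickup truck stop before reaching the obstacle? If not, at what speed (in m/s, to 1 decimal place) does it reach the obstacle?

Yes — it stops about 42.0 m short of the obstacle, so it never reaches it

62 km/h ÷ 3.6 = 17.2222 m/s.
a = μg = 0.31 × 9.8 = 3.038 m/s².
Reaction distance = 17.2222 × 1 = 17.222 m.
Braking distance = v²/(2a) = 296.604 / 6.076 = 48.816 m.
Total stopping distance = 17.222 + 48.816 = 66.038 m, vs 108 m available — it stops with 108 − 66.038 = 41.962 m to spare.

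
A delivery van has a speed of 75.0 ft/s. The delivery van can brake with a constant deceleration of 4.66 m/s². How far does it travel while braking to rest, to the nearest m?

Braking distance ≈ 56 m

75 ft/s × 0.3048 = 22.8600 m/s.
Braking distance = v²/(2a) = 22.8600² / (2 × 4.660) = 522.580 / 9.320 = 56.071 m.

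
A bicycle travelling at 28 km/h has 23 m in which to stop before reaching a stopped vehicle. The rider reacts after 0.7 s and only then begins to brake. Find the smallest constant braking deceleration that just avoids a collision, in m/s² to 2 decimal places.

28 km/h ÷ 3.6 = 7.7778 m/s.
Distance covered during reaction = 7.7778 × 0.7 = 5.444 m.
Distance available for braking: 23 − 5.444 = 17.556 m.
v² = 2a·d ⇒ a = v²/(2d) = 7.7778² / (2 × 17.556) = 60.494 / 35.112 = 1.7229 m/s².

Required deceleration ≈ 1.72 m/s²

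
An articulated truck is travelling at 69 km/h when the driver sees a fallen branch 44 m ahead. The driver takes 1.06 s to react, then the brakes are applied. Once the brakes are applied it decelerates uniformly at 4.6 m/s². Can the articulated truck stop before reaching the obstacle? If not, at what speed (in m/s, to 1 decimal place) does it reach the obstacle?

69 km/h ÷ 3.6 = 19.1667 m/s.
Reaction distance = 19.1667 × 1.06 = 20.317 m.
Braking distance needed to stop: v²/(2a) = 367.362 / 9.200 = 39.931 m, so total needed = 20.317 + 39.931 = 60.248 m > 44 m — it cannot stop.
Distance remaining when braking begins: 44 − 20.317 = 23.683 m.
v² = v₀² − 2a·d = 367.362 − 2 × 4.600 × 23.683 = 149.478 m²/s².
v = √149.478 = 12.226 m/s.

No — it strikes the obstacle at 12.2 m/s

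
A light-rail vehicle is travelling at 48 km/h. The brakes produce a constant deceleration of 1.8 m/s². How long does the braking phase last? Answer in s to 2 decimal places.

Braking time ≈ 7.41 s

48 km/h ÷ 3.6 = 13.3333 m/s.
Braking time = v/a = 13.3333 / 1.800 = 7.407 s.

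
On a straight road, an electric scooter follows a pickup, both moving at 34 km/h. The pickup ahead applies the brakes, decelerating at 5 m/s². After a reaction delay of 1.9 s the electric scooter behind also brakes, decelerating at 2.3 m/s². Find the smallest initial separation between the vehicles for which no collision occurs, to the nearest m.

34 km/h ÷ 3.6 = 9.4444 m/s.
Leader travels v²/(2a_L) = 89.197 / 10.000 = 8.920 m before stopping.
Follower covers v·t_r = 9.4444 × 1.9 = 17.944 m while reacting, then v²/(2a_F) = 89.197 / 4.600 = 19.391 m while braking, for a total of 17.944 + 19.391 = 37.335 m.
Since a_F ≤ a_L and the follower starts braking later, the follower is never slower than the leader, so the closest approach is when both have stopped.
Minimum gap = 37.335 − 8.920 = 28.415 m.

Minimum gap ≈ 28 m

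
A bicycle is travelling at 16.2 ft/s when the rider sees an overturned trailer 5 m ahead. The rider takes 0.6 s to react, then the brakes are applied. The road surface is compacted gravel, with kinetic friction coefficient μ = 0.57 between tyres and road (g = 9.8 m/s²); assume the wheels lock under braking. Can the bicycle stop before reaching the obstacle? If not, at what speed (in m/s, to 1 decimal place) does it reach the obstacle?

No — it strikes the obstacle at 1.3 m/s

16.2 ft/s × 0.3048 = 4.9378 m/s.
a = μg = 0.57 × 9.8 = 5.586 m/s².
Reaction distance = 4.9378 × 0.6 = 2.963 m.
Braking distance needed to stop: v²/(2a) = 24.382 / 11.172 = 2.182 m, so total needed = 2.963 + 2.182 = 5.145 m > 5 m — it cannot stop.
Distance remaining when braking begins: 5 − 2.963 = 2.037 m.
v² = v₀² − 2a·d = 24.382 − 2 × 5.586 × 2.037 = 1.625 m²/s².
v = √1.625 = 1.275 m/s.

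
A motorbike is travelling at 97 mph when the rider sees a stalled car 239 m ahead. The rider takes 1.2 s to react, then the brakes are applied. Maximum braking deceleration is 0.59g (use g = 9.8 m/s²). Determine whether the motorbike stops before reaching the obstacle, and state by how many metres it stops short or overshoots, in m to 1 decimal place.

Yes — it stops 24.4 m short of the obstacle

97 mph × 0.44704 = 43.3629 m/s.
a = 0.59 × 9.8 = 5.782 m/s².
Reaction distance = 43.3629 × 1.2 = 52.035 m.
Braking distance = v²/(2a) = 1880.341 / 11.564 = 162.603 m.
Total stopping distance = 52.035 + 162.603 = 214.638 m, vs 239 m available — it stops with 239 − 214.638 = 24.362 m to spare.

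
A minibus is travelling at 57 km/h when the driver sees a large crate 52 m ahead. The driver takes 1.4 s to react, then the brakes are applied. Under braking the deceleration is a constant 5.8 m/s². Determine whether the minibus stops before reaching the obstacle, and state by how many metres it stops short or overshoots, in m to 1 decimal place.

Yes — it stops 8.2 m short of the obstacle

57 km/h ÷ 3.6 = 15.8333 m/s.
Reaction distance = 15.8333 × 1.4 = 22.167 m.
Braking distance = v²/(2a) = 250.693 / 11.600 = 21.611 m.
Total stopping distance = 22.167 + 21.611 = 43.778 m, vs 52 m available — it stops with 52 − 43.778 = 8.222 m to spare.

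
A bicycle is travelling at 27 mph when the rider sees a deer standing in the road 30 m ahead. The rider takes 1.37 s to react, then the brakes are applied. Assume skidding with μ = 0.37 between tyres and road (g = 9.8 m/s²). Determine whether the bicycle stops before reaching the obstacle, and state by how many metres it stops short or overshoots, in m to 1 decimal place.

No — it overshoots by 6.6 m

27 mph × 0.44704 = 12.0701 m/s.
a = μg = 0.37 × 9.8 = 3.626 m/s².
Reaction distance = 12.0701 × 1.37 = 16.536 m.
Braking distance = v²/(2a) = 145.687 / 7.252 = 20.089 m.
Total stopping distance = 16.536 + 20.089 = 36.625 m, vs 30 m available — it cannot stop in time and overshoots by 36.625 − 30 = 6.625 m.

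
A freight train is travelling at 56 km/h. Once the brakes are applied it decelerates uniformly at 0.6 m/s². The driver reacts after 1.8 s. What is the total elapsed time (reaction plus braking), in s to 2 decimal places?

56 km/h ÷ 3.6 = 15.5556 m/s.
Braking time = v/a = 15.5556 / 0.600 = 25.926 s.
Total = 1.8 + 25.926 = 27.726 s.

Total time ≈ 27.73 s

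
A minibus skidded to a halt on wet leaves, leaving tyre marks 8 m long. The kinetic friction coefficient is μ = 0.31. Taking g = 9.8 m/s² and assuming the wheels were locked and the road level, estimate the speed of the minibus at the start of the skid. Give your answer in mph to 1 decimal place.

Deceleration a = μg = 0.31 × 9.8 = 3.038 m/s².
v = √(2a·d) = √(2 × 3.038 × 8) = √48.608 = 6.9719 m/s.
= 6.9719 ÷ 0.44704 = 15.596 mph.

Initial speed ≈ 15.6 mph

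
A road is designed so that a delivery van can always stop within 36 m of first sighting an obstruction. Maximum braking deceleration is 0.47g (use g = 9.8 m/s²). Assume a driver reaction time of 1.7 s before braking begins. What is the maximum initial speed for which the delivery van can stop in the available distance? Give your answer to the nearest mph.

Maximum speed ≈ 27 mph

a = 0.47 × 9.8 = 4.606 m/s².
Stopping distance: v·t_r + v²/(2a) = 36 with t_r = 1.7 s and a = 4.606 m/s².
So v² + 15.660 v − 331.63 = 0.
Positive root: v = −a·t_r + √((a·t_r)² + 2a·d) = −7.830 + √(61.309 + 331.63) = 11.9927 m/s.
11.9927 m/s ÷ 0.44704 = 26.827 mph.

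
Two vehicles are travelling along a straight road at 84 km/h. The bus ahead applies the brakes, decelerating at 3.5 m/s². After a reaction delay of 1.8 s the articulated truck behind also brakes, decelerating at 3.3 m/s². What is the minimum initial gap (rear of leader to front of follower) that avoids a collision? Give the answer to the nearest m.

Minimum gap ≈ 47 m

84 km/h ÷ 3.6 = 23.3333 m/s.
Leader travels v²/(2a_L) = 544.443 / 7.000 = 77.778 m before stopping.
Follower covers v·t_r = 23.3333 × 1.8 = 42.000 m while reacting, then v²/(2a_F) = 544.443 / 6.600 = 82.491 m while braking, for a total of 42.000 + 82.491 = 124.491 m.
Since a_F ≤ a_L and the follower starts braking later, the follower is never slower than the leader, so the closest approach is when both have stopped.
Minimum gap = 124.491 − 77.778 = 46.713 m.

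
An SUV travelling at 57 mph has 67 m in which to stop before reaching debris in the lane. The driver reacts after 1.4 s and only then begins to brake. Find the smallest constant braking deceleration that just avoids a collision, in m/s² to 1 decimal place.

Required deceleration ≈ 10.4 m/s²

57 mph × 0.44704 = 25.4813 m/s.
Distance covered during reaction = 25.4813 × 1.4 = 35.674 m.
Distance available for braking: 67 − 35.674 = 31.326 m.
v² = 2a·d ⇒ a = v²/(2d) = 25.4813² / (2 × 31.326) = 649.297 / 62.652 = 10.3635 m/s².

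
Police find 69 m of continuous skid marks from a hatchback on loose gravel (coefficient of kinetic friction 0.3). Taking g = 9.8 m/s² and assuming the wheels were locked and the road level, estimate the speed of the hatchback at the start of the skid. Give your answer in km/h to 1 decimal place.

Initial speed ≈ 72.5 km/h

Deceleration a = μg = 0.3 × 9.8 = 2.940 m/s².
v = √(2a·d) = √(2 × 2.940 × 69) = √405.720 = 20.1425 m/s.
= 20.1425 × 3.6 = 72.513 km/h.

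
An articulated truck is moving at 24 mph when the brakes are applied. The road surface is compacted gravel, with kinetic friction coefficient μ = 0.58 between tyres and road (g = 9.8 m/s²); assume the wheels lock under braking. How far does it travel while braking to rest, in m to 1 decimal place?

Braking distance ≈ 10.1 m

24 mph × 0.44704 = 10.7290 m/s.
a = μg = 0.58 × 9.8 = 5.684 m/s².
Braking distance = v²/(2a) = 10.7290² / (2 × 5.684) = 115.111 / 11.368 = 10.126 m.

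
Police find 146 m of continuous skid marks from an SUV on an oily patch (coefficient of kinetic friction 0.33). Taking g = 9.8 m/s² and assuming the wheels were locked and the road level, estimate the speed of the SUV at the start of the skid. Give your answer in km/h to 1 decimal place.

Deceleration a = μg = 0.33 × 9.8 = 3.234 m/s².
v = √(2a·d) = √(2 × 3.234 × 146) = √944.328 = 30.7299 m/s.
= 30.7299 × 3.6 = 110.628 km/h.

Initial speed ≈ 110.6 km/h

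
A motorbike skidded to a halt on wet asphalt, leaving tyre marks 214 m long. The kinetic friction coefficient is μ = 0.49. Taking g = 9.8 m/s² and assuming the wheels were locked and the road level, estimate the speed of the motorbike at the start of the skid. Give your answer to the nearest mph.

Deceleration a = μg = 0.49 × 9.8 = 4.802 m/s².
v = √(2a·d) = √(2 × 4.802 × 214) = √2055.256 = 45.3349 m/s.
= 45.3349 ÷ 0.44704 = 101.411 mph.

Initial speed ≈ 101 mph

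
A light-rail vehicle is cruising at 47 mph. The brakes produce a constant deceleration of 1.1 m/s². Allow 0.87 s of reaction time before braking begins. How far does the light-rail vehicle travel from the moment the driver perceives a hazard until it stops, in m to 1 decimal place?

Total stopping distance ≈ 218.9 m

47 mph × 0.44704 = 21.0109 m/s.
Reaction distance = v·t_r = 21.0109 × 0.87 = 18.279 m.
Braking distance = v²/(2a) = 21.0109² / (2 × 1.100) = 441.458 / 2.200 = 200.663 m.
Total = 18.279 + 200.663 = 218.942 m.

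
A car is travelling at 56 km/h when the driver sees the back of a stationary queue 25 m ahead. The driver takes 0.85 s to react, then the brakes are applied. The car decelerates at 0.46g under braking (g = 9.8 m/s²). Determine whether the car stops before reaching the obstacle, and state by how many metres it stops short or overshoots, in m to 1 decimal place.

No — it overshoots by 15.1 m

56 km/h ÷ 3.6 = 15.5556 m/s.
a = 0.46 × 9.8 = 4.508 m/s².
Reaction distance = 15.5556 × 0.85 = 13.222 m.
Braking distance = v²/(2a) = 241.977 / 9.016 = 26.839 m.
Total stopping distance = 13.222 + 26.839 = 40.061 m, vs 25 m available — it cannot stop in time and overshoots by 40.061 − 25 = 15.061 m.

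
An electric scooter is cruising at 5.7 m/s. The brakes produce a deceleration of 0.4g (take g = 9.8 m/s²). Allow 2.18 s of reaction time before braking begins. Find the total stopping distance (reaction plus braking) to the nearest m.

a = 0.4 × 9.8 = 3.920 m/s².
Reaction distance = v·t_r = 5.7000 × 2.18 = 12.426 m.
Braking distance = v²/(2a) = 5.7000² / (2 × 3.920) = 32.490 / 7.840 = 4.144 m.
Total = 12.426 + 4.144 = 16.570 m.

Total stopping distance ≈ 17 m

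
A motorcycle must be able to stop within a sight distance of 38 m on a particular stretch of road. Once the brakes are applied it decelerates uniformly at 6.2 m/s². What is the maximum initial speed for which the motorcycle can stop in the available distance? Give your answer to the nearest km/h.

v²/(2a) = d ⇒ v = √(2 × 6.200 × 38) = √471.20 = 21.7071 m/s.
21.7071 m/s × 3.6 = 78.146 km/h.

Maximum speed ≈ 78 km/h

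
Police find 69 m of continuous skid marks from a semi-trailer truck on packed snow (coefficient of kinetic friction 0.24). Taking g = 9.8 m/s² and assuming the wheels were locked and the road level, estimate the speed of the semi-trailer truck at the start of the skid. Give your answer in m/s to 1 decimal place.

Initial speed ≈ 18.0 m/s

Deceleration a = μg = 0.24 × 9.8 = 2.352 m/s².
v = √(2a·d) = √(2 × 2.352 × 69) = √324.576 = 18.0160 m/s.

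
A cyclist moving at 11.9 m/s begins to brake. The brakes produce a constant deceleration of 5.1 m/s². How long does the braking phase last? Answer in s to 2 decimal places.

Braking time ≈ 2.33 s

Braking time = v/a = 11.9000 / 5.100 = 2.333 s.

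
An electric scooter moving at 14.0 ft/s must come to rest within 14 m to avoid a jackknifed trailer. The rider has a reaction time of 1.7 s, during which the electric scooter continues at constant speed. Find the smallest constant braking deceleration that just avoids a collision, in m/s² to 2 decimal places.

14 ft/s × 0.3048 = 4.2672 m/s.
Distance covered during reaction = 4.2672 × 1.7 = 7.254 m.
Distance available for braking: 14 − 7.254 = 6.746 m.
v² = 2a·d ⇒ a = v²/(2d) = 4.2672² / (2 × 6.746) = 18.209 / 13.492 = 1.3496 m/s².

Required deceleration ≈ 1.35 m/s²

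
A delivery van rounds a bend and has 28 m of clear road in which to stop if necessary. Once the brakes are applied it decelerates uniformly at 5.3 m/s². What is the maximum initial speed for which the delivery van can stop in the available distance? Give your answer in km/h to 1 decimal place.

v²/(2a) = d ⇒ v = √(2 × 5.300 × 28) = √296.80 = 17.2279 m/s.
17.2279 m/s × 3.6 = 62.020 km/h.

Maximum speed ≈ 62.0 km/h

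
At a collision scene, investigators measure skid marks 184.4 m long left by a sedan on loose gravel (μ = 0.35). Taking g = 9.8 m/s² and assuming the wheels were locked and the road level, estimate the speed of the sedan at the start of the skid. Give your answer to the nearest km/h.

Deceleration a = μg = 0.35 × 9.8 = 3.430 m/s².
v = √(2a·d) = √(2 × 3.430 × 184.4) = √1264.984 = 35.5666 m/s.
= 35.5666 × 3.6 = 128.040 km/h.

Initial speed ≈ 128 km/h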